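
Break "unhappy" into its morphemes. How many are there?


Word: "unhappy"
Morphemes: un- / happy
Each morpheme carries meaning
= 2 morphemes


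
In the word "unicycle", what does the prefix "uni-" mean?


Prefix: uni-
As in: unicycle -> uni- + cycle
Meaning = one


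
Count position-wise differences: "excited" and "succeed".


Comparing character by character (same length = 7):
  Pos 0: 'e' vs 's' !=
  Pos 1: 'x' vs 'u' !=
  Pos 2: 'c' vs 'c' =
  Pos 3: 'i' vs 'c' !=
  Pos 4: 't' vs 'e' !=
  Pos 5: 'e' vs 'e' =
  Pos 6: 'd' vs 'd' =
Hamming distance = 4


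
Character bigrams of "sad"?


Word: "sad" (length 3)
Number of bigrams = 3 - 2 + 1 = 2
  Position 0: "sa"
  Position 1: "ad"
Bigrams = "sa", "ad"


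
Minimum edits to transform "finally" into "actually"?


Word 1: "finally" (length 7)
Word 2: "actually" (length 8)
One optimal edit sequence (insert/delete/substitute each cost 1):
  1. insert 'a'  (+1)
  2. substitute 'f' -> 'c'  (+1)
  3. substitute 'i' -> 't'  (+1)
  4. substitute 'n' -> 'u'  (+1)
  5. keep 'a'
  6. keep 'l'
  7. keep 'l'
  8. keep 'y'
Total edit operations: 4
Edit distance = 4


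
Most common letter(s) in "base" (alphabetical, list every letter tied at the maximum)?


Word: "base"
Letter counts:
  'a': 1
  'b': 1
  'e': 1
  's': 1
Maximum count = 1
Most frequent = 'a', 'b', 'e', 's' (1 time each)


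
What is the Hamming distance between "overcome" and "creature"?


Comparing character by character (same length = 8):
  Pos 0: 'o' vs 'c' !=
  Pos 1: 'v' vs 'r' !=
  Pos 2: 'e' vs 'e' =
  Pos 3: 'r' vs 'a' !=
  Pos 4: 'c' vs 't' !=
  Pos 5: 'o' vs 'u' !=
  Pos 6: 'm' vs 'r' !=
  Pos 7: 'e' vs 'e' =
Hamming distance = 6


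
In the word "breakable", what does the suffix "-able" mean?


Suffix: -able
Example: breakable = break + -able
Meaning = capable of


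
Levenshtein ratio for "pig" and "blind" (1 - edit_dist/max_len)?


Word 1: "pig" (length 3)
Word 2: "blind" (length 5)
One optimal edit sequence:
  1. insert 'b'  (+1)
  2. substitute 'p' -> 'l'  (+1)
  3. keep 'i'
  4. insert 'n'  (+1)
  5. substitute 'g' -> 'd'  (+1)
Edit distance = 4
Max length = max(3, 5) = 5
Similarity = 1 - 4/5
= 0.2000


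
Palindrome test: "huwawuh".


Word: "huwawuh"
Reversed: "huwawuh"
Forward == Backward? huwawuh == huwawuh
Palindrome = Yes


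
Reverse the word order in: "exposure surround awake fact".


Original: "exposure surround awake fact"
Words (1..n): exposure | surround | awake | fact
Reversed (n..1): fact | awake | surround | exposure
Result = "fact awake surround exposure"


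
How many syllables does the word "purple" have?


Word: "purple"
Syllable breakdown: pur · ple
Counting: 2 parts
= 2 syllables


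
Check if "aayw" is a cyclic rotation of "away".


Word: "away", Candidate: "aayw"
Method: check if candidate is substring of word+word
"awayaway" contains "aayw"? No
Is rotation = No


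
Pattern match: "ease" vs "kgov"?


Pattern of "ease": [0, 1, 2, 0]
Pattern of "kgov": [0, 1, 2, 3]
Patterns do not match
Same pattern = No


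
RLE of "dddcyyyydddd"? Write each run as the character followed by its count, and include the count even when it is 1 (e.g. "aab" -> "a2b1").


String: "dddcyyyydddd"
Scanning for consecutive runs:
  'd' x 3
  'c' x 1
  'y' x 4
  'd' x 4
RLE = "d3c1y4d4"


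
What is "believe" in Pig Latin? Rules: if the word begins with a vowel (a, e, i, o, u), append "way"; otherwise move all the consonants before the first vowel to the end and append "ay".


Word: "believe"
Starts with consonant(s) → move to end, add 'ay'
Consonant cluster: "b"
Pig Latin = "elievebay"


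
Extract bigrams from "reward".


Word: "reward" (length 6)
Number of bigrams = 6 - 2 + 1 = 5
  Position 0: "re"
  Position 1: "ew"
  Position 2: "wa"
  Position 3: "ar"
  Position 4: "rd"
Bigrams = "re", "ew", "wa", "ar", "rd"


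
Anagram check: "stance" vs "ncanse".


Word 1: "stance" → sorted: acenst
Word 2: "ncanse" → sorted: acenns
Same letters? acenst != acenns
Anagram = No


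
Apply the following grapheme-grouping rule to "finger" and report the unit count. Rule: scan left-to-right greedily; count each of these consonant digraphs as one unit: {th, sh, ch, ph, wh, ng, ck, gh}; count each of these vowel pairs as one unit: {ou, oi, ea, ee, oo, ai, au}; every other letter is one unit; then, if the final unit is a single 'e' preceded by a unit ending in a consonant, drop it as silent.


Word: "finger" (6 letters)
Left-to-right scan:
  1. 'f' (letter)
  2. 'i' (letter)
  3. 'ng' (digraph)
  4. 'e' (letter)
  5. 'r' (letter)
Units from scan: 5
Sound units = 5 units


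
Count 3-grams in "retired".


Word: "retired" (length 7)
Number of 3-grams = length - 3 + 1 = 7 - 3 + 1
= 5


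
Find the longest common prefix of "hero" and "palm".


Word 1: "hero"
Word 2: "palm"
Comparing from start:
  Pos 0: 'h' != 'p' (stop)
LCP = "" (length 0)


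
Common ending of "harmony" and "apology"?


Word 1: "harmony"
Word 2: "apology"
Comparing from end:
  Pos -1: 'y' == 'y'
  Pos -2: 'n' != 'g' (stop)
LCS = "y" (length 1)


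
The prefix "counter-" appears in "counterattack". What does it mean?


Prefix: counter-
Example: counterattack = counter- + attack
Meaning = against / opposite


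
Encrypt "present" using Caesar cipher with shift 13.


Word: "present"
Shift: 13
Each letter → (letter + shift) mod 26:
  'p' (15) + 13 = 2 → 'c'
  'r' (17) + 13 = 4 → 'e'
  'e' (4) + 13 = 17 → 'r'
  's' (18) + 13 = 5 → 'f'
  'e' (4) + 13 = 17 → 'r'
  'n' (13) + 13 = 0 → 'a'
  't' (19) + 13 = 6 → 'g'
Result = "cerfrag"


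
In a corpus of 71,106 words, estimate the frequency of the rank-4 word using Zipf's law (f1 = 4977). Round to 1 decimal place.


Zipf's law: f(r) = f(1) / r
f(1) = 4977
f(4) = 4977 / 4
= 1244.3 occurrences


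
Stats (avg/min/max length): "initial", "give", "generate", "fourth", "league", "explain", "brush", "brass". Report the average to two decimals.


Lengths: "initial"=7, "give"=4, "generate"=8, "fourth"=6, "league"=6, "explain"=7, "brush"=5, "brass"=5
Sum = 48, Count = 8
Average = 48/8 = 6.00
= avg=6.00, min=4, max=8


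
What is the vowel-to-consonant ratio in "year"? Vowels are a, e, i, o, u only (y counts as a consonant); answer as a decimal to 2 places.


Word: "year"
Vowels (a,e,i,o,u): 2
Consonants: 2
Ratio = 2/2
= 1.00


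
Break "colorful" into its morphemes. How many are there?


Word: "colorful"
Morphemes: color | -ful
Each morpheme carries meaning
= 2 morphemes


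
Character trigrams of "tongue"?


Word: "tongue" (length 6)
Number of trigrams = 6 - 3 + 1 = 4
  Position 0: "ton"
  Position 1: "ong"
  Position 2: "ngu"
  Position 3: "gue"
Trigrams = "ton", "ong", "ngu", "gue"


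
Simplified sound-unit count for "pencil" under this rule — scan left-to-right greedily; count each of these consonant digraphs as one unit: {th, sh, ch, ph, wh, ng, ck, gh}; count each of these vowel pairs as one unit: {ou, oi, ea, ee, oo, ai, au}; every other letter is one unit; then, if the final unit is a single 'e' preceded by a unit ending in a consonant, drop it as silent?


Word: "pencil" (6 letters)
Left-to-right scan:
  (1) 'p' (letter)
  (2) 'e' (letter)
  (3) 'n' (letter)
  (4) 'c' (letter)
  (5) 'i' (letter)
  (6) 'l' (letter)
Units from scan: 6
Sound units = 6 units


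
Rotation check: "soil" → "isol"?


Word: "soil", Candidate: "isol"
Method: check if candidate is substring of word+word
"soilsoil" contains "isol"? No
Is rotation = No


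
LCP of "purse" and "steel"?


Word 1: "purse"
Word 2: "steel"
Comparing from start:
  Pos 0: 'p' != 's' (stop)
LCP = "" (length 0)


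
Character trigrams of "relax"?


Word: "relax" (length 5)
Number of trigrams = 5 - 3 + 1 = 3
  Position 0: "rel"
  Position 1: "ela"
  Position 2: "lax"
Trigrams = "rel", "ela", "lax"


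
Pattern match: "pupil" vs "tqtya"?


Pattern of "pupil": [0, 1, 0, 2, 3]
Pattern of "tqtya": [0, 1, 0, 2, 3]
Patterns match
Same pattern = Yes


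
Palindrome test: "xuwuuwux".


Word: "xuwuuwux"
Reversed: "xuwuuwux"
Forward == Backward? xuwuuwux == xuwuuwux
Palindrome = Yes


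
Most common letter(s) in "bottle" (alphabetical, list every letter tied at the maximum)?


Word: "bottle"
Letter counts:
  'b': 1
  'e': 1
  'l': 1
  'o': 1
  't': 2
Maximum count = 2
Most frequent = 't' (2 times each)


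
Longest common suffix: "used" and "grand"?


Word 1: "used"
Word 2: "grand"
Comparing from end:
  Pos -1: 'd' == 'd'
  Pos -2: 'e' != 'n' (stop)
LCS = "d" (length 1)


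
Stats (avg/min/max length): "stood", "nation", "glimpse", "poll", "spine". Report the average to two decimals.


Lengths: "stood"=5, "nation"=6, "glimpse"=7, "poll"=4, "spine"=5
Sum = 27, Count = 5
Average = 27/5 = 5.40
= avg=5.40, min=4, max=7


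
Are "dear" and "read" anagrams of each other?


Word 1: "dear" → sorted: ader
Word 2: "read" → sorted: ader
Same letters? ader == ader
Anagram = Yes


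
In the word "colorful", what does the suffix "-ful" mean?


Suffix: -ful
Example: colorful = color + -ful
Meaning = full of


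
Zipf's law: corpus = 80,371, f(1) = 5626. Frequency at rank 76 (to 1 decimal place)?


Zipf's law: f(r) = f(1) / r
f(1) = 5626
f(76) = 5626 / 76
= 74.0 occurrences


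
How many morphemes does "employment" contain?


Word: "employment"
Morphemes: employ + -ment
Each morpheme carries meaning
= 2 morphemes


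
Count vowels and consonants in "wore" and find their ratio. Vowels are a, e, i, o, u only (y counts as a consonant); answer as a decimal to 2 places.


Word: "wore"
Vowels (a,e,i,o,u): 2
Consonants: 2
Ratio = 2/2
= 1.00


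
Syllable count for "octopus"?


Word: "octopus"
Syllable breakdown: oc | to | pus
Counting: 3 parts
= 3 syllables


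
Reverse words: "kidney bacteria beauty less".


Original: "kidney bacteria beauty less"
Words (1..n): kidney | bacteria | beauty | less
Reversed (n..1): less | beauty | bacteria | kidney
Result = "less beauty bacteria kidney"


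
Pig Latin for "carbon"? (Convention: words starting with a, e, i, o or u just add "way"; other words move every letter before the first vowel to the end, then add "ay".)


Word: "carbon"
Starts with consonant(s) → move to end, add 'ay'
Consonant cluster: "c"
Pig Latin = "arboncay"


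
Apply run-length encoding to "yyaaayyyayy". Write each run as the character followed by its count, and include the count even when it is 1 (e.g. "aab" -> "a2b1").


String: "yyaaayyyayy"
Scanning for consecutive runs:
  'y' x 2
  'a' x 3
  'y' x 3
  'a' x 1
  'y' x 2
RLE = "y2a3y3a1y2"


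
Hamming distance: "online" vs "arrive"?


Comparing character by character (same length = 6):
  Pos 0: 'o' vs 'a' !=
  Pos 1: 'n' vs 'r' !=
  Pos 2: 'l' vs 'r' !=
  Pos 3: 'i' vs 'i' =
  Pos 4: 'n' vs 'v' !=
  Pos 5: 'e' vs 'e' =
Hamming distance = 4


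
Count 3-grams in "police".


Word: "police" (length 6)
Number of 3-grams = length - 3 + 1 = 6 - 3 + 1
= 4


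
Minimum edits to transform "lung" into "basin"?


Word 1: "lung" (length 4)
Word 2: "basin" (length 5)
One optimal edit sequence (insert/delete/substitute each cost 1):
  1. insert 'b'  (+1)
  2. substitute 'l' -> 'a'  (+1)
  3. substitute 'u' -> 's'  (+1)
  4. substitute 'n' -> 'i'  (+1)
  5. substitute 'g' -> 'n'  (+1)
Total edit operations: 5
Edit distance = 5


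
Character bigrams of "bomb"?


Word: "bomb" (length 4)
Number of bigrams = 4 - 2 + 1 = 3
  Position 0: "bo"
  Position 1: "om"
  Position 2: "mb"
Bigrams = "bo", "om", "mb"


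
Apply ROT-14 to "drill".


Word: "drill"
Shift: 14
Each letter → (letter + shift) mod 26:
  'd' (3) + 14 = 17 → 'r'
  'r' (17) + 14 = 5 → 'f'
  'i' (8) + 14 = 22 → 'w'
  'l' (11) + 14 = 25 → 'z'
  'l' (11) + 14 = 25 → 'z'
Result = "rfwzz"


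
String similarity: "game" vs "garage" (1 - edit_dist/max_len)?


Word 1: "game" (length 4)
Word 2: "garage" (length 6)
One optimal edit sequence:
  1. keep 'g'
  2. insert 'a'  (+1)
  3. insert 'r'  (+1)
  4. keep 'a'
  5. substitute 'm' -> 'g'  (+1)
  6. keep 'e'
Edit distance = 3
Max length = max(4, 6) = 6
Similarity = 1 - 3/6
= 0.5000


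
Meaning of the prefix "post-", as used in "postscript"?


Prefix: post-
As in: postscript -> post- + script
Meaning = after


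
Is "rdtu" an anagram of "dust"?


Word 1: "dust" → sorted: dstu
Word 2: "rdtu" → sorted: drtu
Same letters? dstu != drtu
Anagram = No


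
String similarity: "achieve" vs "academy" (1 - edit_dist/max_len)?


Word 1: "achieve" (length 7)
Word 2: "academy" (length 7)
One optimal edit sequence:
  1. keep 'a'
  2. keep 'c'
  3. substitute 'h' -> 'a'  (+1)
  4. substitute 'i' -> 'd'  (+1)
  5. keep 'e'
  6. substitute 'v' -> 'm'  (+1)
  7. substitute 'e' -> 'y'  (+1)
Edit distance = 4
Max length = max(7, 7) = 7
Similarity = 1 - 4/7
= 0.4286


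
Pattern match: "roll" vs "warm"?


Pattern of "roll": [0, 1, 2, 2]
Pattern of "warm": [0, 1, 2, 3]
Patterns do not match
Same pattern = No


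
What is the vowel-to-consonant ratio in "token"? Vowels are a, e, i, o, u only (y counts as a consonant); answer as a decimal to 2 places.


Word: "token"
Vowels (a,e,i,o,u): 2
Consonants: 3
Ratio = 2/3
= 0.67


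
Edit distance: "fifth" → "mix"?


Word 1: "fifth" (length 5)
Word 2: "mix" (length 3)
One optimal edit sequence (insert/delete/substitute each cost 1):
  1. substitute 'f' -> 'm'  (+1)
  2. keep 'i'
  3. delete 'f'  (+1)
  4. delete 't'  (+1)
  5. substitute 'h' -> 'x'  (+1)
Total edit operations: 4
Edit distance = 4


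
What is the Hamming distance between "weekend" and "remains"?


Comparing character by character (same length = 7):
  Pos 0: 'w' vs 'r' !=
  Pos 1: 'e' vs 'e' =
  Pos 2: 'e' vs 'm' !=
  Pos 3: 'k' vs 'a' !=
  Pos 4: 'e' vs 'i' !=
  Pos 5: 'n' vs 'n' =
  Pos 6: 'd' vs 's' !=
Hamming distance = 5


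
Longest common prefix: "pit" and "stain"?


Word 1: "pit"
Word 2: "stain"
Comparing from start:
  Pos 0: 'p' != 's' (stop)
LCP = "" (length 0)


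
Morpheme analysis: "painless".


Word: "painless"
Morphemes: pain | -less
Each morpheme carries meaning
= 2 morphemes


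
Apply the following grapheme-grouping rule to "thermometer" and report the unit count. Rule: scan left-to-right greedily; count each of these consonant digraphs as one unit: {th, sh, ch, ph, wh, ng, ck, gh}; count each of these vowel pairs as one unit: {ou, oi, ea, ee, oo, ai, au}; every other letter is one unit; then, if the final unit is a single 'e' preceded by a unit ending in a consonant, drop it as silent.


Word: "thermometer" (11 letters)
Left-to-right scan:
  1. 'th' (digraph)
  2. 'e' (letter)
  3. 'r' (letter)
  4. 'm' (letter)
  5. 'o' (letter)
  6. 'm' (letter)
  7. 'e' (letter)
  8. 't' (letter)
  9. 'e' (letter)
  10. 'r' (letter)
Units from scan: 10
Sound units = 10 units


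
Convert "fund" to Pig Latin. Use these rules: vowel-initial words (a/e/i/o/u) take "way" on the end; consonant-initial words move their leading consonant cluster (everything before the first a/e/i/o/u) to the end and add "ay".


Word: "fund"
Starts with consonant(s) → move to end, add 'ay'
Consonant cluster: "f"
Pig Latin = "undfay"


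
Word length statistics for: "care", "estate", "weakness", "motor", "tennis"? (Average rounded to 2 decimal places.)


Lengths: "care"=4, "estate"=6, "weakness"=8, "motor"=5, "tennis"=6
Sum = 29, Count = 5
Average = 29/5 = 5.80
= avg=5.80, min=4, max=8


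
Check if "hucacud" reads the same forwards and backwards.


Word: "hucacud"
Reversed: "ducacuh"
Forward == Backward? hucacud != ducacuh
Palindrome = No


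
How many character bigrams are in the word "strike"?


Word: "strike" (length 6)
Number of 2-grams = length - 2 + 1 = 6 - 2 + 1
= 5


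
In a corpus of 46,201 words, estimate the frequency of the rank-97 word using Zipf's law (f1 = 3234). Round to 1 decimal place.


Zipf's law: f(r) = f(1) / r
f(1) = 3234
f(97) = 3234 / 97
= 33.3 occurrences


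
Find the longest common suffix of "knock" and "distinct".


Word 1: "knock"
Word 2: "distinct"
Comparing from end:
  Pos -1: 'k' != 't' (stop)
LCS = "" (length 0)


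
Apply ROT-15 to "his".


Word: "his"
Shift: 15
Each letter → (letter + shift) mod 26:
  'h' (7) + 15 = 22 → 'w'
  'i' (8) + 15 = 23 → 'x'
  's' (18) + 15 = 7 → 'h'
Result = "wxh"


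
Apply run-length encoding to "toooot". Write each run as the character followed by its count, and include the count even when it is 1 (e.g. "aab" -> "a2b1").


String: "toooot"
Scanning for consecutive runs:
  't' x 1
  'o' x 4
  't' x 1
RLE = "t1o4t1"


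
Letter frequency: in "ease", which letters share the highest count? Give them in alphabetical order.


Word: "ease"
Letter counts:
  'a': 1
  'e': 2
  's': 1
Maximum count = 2
Most frequent = 'e' (2 times each)


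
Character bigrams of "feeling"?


Word: "feeling" (length 7)
Number of bigrams = 7 - 2 + 1 = 6
  Position 0: "fe"
  Position 1: "ee"
  Position 2: "el"
  Position 3: "li"
  Position 4: "in"
  Position 5: "ng"
Bigrams = "fe", "ee", "el", "li", "in", "ng"


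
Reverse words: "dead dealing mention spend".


Original: "dead dealing mention spend"
Words (1..n): dead | dealing | mention | spend
Reversed (n..1): spend | mention | dealing | dead
Result = "spend mention dealing dead"


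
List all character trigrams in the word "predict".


Word: "predict" (length 7)
Number of trigrams = 7 - 3 + 1 = 5
  Position 0: "pre"
  Position 1: "red"
  Position 2: "edi"
  Position 3: "dic"
  Position 4: "ict"
Trigrams = "pre", "red", "edi", "dic", "ict"


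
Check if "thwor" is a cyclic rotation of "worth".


Word: "worth", Candidate: "thwor"
Method: check if candidate is substring of word+word
"worthworth" contains "thwor"? Yes
Is rotation = Yes


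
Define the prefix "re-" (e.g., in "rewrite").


Prefix: re-
As in: rewrite -> re- + write
Meaning = again


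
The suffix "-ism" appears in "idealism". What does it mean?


Suffix: -ism
As in: idealism -> ideal + -ism
Meaning = belief / practice


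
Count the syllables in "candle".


Word: "candle"
Syllable breakdown: can · dle
Counting: 2 parts
= 2 syllables


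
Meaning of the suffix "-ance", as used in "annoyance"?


Suffix: -ance
As in: annoyance -> annoy + -ance
Meaning = state of


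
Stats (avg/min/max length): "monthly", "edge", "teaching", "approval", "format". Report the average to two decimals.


Lengths: "monthly"=7, "edge"=4, "teaching"=8, "approval"=8, "format"=6
Sum = 33, Count = 5
Average = 33/5 = 6.60
= avg=6.60, min=4, max=8


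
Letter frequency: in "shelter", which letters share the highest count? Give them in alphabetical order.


Word: "shelter"
Letter counts:
  'e': 2
  'h': 1
  'l': 1
  'r': 1
  's': 1
  't': 1
Maximum count = 2
Most frequent = 'e' (2 times each)


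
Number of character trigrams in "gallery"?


Word: "gallery" (length 7)
Number of 3-grams = length - 3 + 1 = 7 - 3 + 1
= 5


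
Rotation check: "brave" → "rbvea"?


Word: "brave", Candidate: "rbvea"
Method: check if candidate is substring of word+word
"bravebrave" contains "rbvea"? No
Is rotation = No


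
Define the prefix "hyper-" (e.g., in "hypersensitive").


Prefix: hyper-
Example: hypersensitive (hyper- + sensitive)
Meaning = over / excessive


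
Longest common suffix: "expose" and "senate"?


Word 1: "expose"
Word 2: "senate"
Comparing from end:
  Pos -1: 'e' == 'e'
  Pos -2: 's' != 't' (stop)
LCS = "e" (length 1)


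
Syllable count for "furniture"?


Word: "furniture"
Syllable breakdown: fur | ni | ture
Counting: 3 parts
= 3 syllables


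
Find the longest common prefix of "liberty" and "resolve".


Word 1: "liberty"
Word 2: "resolve"
Comparing from start:
  Pos 0: 'l' != 'r' (stop)
LCP = "" (length 0)


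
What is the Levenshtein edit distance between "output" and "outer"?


Word 1: "output" (length 6)
Word 2: "outer" (length 5)
One optimal edit sequence (insert/delete/substitute each cost 1):
  1. keep 'o'
  2. keep 'u'
  3. keep 't'
  4. delete 'p'  (+1)
  5. substitute 'u' -> 'e'  (+1)
  6. substitute 't' -> 'r'  (+1)
Total edit operations: 3
Edit distance = 3


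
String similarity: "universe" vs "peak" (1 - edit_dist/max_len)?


Word 1: "universe" (length 8)
Word 2: "peak" (length 4)
One optimal edit sequence:
  1. delete 'u'  (+1)
  2. delete 'n'  (+1)
  3. delete 'i'  (+1)
  4. substitute 'v' -> 'p'  (+1)
  5. keep 'e'
  6. delete 'r'  (+1)
  7. substitute 's' -> 'a'  (+1)
  8. substitute 'e' -> 'k'  (+1)
Edit distance = 7
Max length = max(8, 4) = 8
Similarity = 1 - 7/8
= 0.1250


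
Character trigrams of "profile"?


Word: "profile" (length 7)
Number of trigrams = 7 - 3 + 1 = 5
  Position 0: "pro"
  Position 1: "rof"
  Position 2: "ofi"
  Position 3: "fil"
  Position 4: "ile"
Trigrams = "pro", "rof", "ofi", "fil", "ile"


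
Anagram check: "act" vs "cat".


Word 1: "act" → sorted: act
Word 2: "cat" → sorted: act
Same letters? act == act
Anagram = Yes


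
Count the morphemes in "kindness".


Word: "kindness"
Morphemes: kind + -ness
Each morpheme carries meaning
= 2 morphemes


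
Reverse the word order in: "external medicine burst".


Original: "external medicine burst"
Words (1..n): external | medicine | burst
Reversed (n..1): burst | medicine | external
Result = "burst medicine external"


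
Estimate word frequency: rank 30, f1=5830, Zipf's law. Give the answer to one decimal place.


Zipf's law: f(r) = f(1) / r
f(1) = 5830
f(30) = 5830 / 30
= 194.3 occurrences


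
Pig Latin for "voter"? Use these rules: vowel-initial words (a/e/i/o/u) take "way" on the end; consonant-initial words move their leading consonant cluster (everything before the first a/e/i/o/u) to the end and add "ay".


Word: "voter"
Starts with consonant(s) → move to end, add 'ay'
Consonant cluster: "v"
Pig Latin = "otervay"


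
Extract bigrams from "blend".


Word: "blend" (length 5)
Number of bigrams = 5 - 2 + 1 = 4
  Position 0: "bl"
  Position 1: "le"
  Position 2: "en"
  Position 3: "nd"
Bigrams = "bl", "le", "en", "nd"


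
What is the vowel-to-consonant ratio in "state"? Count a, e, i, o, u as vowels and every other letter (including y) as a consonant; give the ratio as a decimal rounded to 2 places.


Word: "state"
Vowels (a,e,i,o,u): 2
Consonants: 3
Ratio = 2/3
= 0.67


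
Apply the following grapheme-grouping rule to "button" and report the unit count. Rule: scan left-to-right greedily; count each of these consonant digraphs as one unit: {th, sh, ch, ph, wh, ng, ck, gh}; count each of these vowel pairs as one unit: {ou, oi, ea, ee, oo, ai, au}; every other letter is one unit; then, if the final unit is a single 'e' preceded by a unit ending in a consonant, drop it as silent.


Word: "button" (6 letters)
Left-to-right scan:
  [1] 'b' (letter)
  [2] 'u' (letter)
  [3] 't' (letter)
  [4] 't' (letter)
  [5] 'o' (letter)
  [6] 'n' (letter)
Units from scan: 6
Sound units = 6 units


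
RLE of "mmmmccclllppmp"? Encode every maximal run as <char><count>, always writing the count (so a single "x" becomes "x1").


String: "mmmmccclllppmp"
Scanning for consecutive runs:
  'm' x 4
  'c' x 3
  'l' x 3
  'p' x 2
  'm' x 1
  'p' x 1
RLE = "m4c3l3p2m1p1"


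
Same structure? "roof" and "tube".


Pattern of "roof": [0, 1, 1, 2]
Pattern of "tube": [0, 1, 2, 3]
Patterns do not match
Same pattern = No


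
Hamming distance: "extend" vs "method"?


Comparing character by character (same length = 6):
  Pos 0: 'e' vs 'm' !=
  Pos 1: 'x' vs 'e' !=
  Pos 2: 't' vs 't' =
  Pos 3: 'e' vs 'h' !=
  Pos 4: 'n' vs 'o' !=
  Pos 5: 'd' vs 'd' =
Hamming distance = 4


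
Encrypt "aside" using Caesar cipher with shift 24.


Word: "aside"
Shift: 24
Each letter → (letter + shift) mod 26:
  'a' (0) + 24 = 24 → 'y'
  's' (18) + 24 = 16 → 'q'
  'i' (8) + 24 = 6 → 'g'
  'd' (3) + 24 = 1 → 'b'
  'e' (4) + 24 = 2 → 'c'
Result = "yqgbc"


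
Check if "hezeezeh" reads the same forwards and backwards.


Word: "hezeezeh"
Reversed: "hezeezeh"
Forward == Backward? hezeezeh == hezeezeh
Palindrome = Yes


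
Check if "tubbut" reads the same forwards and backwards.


Word: "tubbut"
Reversed: "tubbut"
Forward == Backward? tubbut == tubbut
Palindrome = Yes


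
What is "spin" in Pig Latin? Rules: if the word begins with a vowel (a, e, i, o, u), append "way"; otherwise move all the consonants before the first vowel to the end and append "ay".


Word: "spin"
Starts with consonant(s) → move to end, add 'ay'
Consonant cluster: "sp"
Pig Latin = "inspay"


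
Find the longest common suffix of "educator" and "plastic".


Word 1: "educator"
Word 2: "plastic"
Comparing from end:
  Pos -1: 'r' != 'c' (stop)
LCS = "" (length 0)


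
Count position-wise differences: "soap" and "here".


Comparing character by character (same length = 4):
  Pos 0: 's' vs 'h' !=
  Pos 1: 'o' vs 'e' !=
  Pos 2: 'a' vs 'r' !=
  Pos 3: 'p' vs 'e' !=
Hamming distance = 4


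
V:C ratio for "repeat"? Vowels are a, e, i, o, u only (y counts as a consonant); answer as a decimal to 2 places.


Word: "repeat"
Vowels (a,e,i,o,u): 3
Consonants: 3
Ratio = 3/3
= 1.00


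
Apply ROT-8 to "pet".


Word: "pet"
Shift: 8
Each letter → (letter + shift) mod 26:
  'p' (15) + 8 = 23 → 'x'
  'e' (4) + 8 = 12 → 'm'
  't' (19) + 8 = 1 → 'b'
Result = "xmb"


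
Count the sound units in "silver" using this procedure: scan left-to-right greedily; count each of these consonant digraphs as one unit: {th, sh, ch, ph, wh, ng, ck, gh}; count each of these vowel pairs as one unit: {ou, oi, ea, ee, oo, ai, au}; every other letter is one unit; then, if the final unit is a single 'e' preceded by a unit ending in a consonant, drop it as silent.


Word: "silver" (6 letters)
Left-to-right scan:
  (1) 's' (letter)
  (2) 'i' (letter)
  (3) 'l' (letter)
  (4) 'v' (letter)
  (5) 'e' (letter)
  (6) 'r' (letter)
Units from scan: 6
Sound units = 6 units


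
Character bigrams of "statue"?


Word: "statue" (length 6)
Number of bigrams = 6 - 2 + 1 = 5
  Position 0: "st"
  Position 1: "ta"
  Position 2: "at"
  Position 3: "tu"
  Position 4: "ue"
Bigrams = "st", "ta", "at", "tu", "ue"


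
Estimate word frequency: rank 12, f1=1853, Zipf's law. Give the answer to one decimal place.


Zipf's law: f(r) = f(1) / r
f(1) = 1853
f(12) = 1853 / 12
= 154.4 occurrences


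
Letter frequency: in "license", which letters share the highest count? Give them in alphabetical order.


Word: "license"
Letter counts:
  'c': 1
  'e': 2
  'i': 1
  'l': 1
  'n': 1
  's': 1
Maximum count = 2
Most frequent = 'e' (2 times each)


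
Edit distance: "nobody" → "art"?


Word 1: "nobody" (length 6)
Word 2: "art" (length 3)
One optimal edit sequence (insert/delete/substitute each cost 1):
  1. delete 'n'  (+1)
  2. delete 'o'  (+1)
  3. delete 'b'  (+1)
  4. substitute 'o' -> 'a'  (+1)
  5. substitute 'd' -> 'r'  (+1)
  6. substitute 'y' -> 't'  (+1)
Total edit operations: 6
Edit distance = 6


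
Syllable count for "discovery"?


Word: "discovery"
Syllable breakdown: dis / cov / er / y
Counting: 4 parts
= 4 syllables


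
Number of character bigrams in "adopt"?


Word: "adopt" (length 5)
Number of 2-grams = length - 2 + 1 = 5 - 2 + 1
= 4


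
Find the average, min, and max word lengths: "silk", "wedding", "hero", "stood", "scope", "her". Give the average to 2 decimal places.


Lengths: "silk"=4, "wedding"=7, "hero"=4, "stood"=5, "scope"=5, "her"=3
Sum = 28, Count = 6
Average = 28/6 = 4.67
= avg=4.67, min=3, max=7


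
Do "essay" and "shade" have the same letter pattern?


Pattern of "essay": [0, 1, 1, 2, 3]
Pattern of "shade": [0, 1, 2, 3, 4]
Patterns do not match
Same pattern = No


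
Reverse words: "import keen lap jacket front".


Original: "import keen lap jacket front"
Words (1..n): import | keen | lap | jacket | front
Reversed (n..1): front | jacket | lap | keen | import
Result = "front jacket lap keen import"


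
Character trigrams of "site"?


Word: "site" (length 4)
Number of trigrams = 4 - 3 + 1 = 2
  Position 0: "sit"
  Position 1: "ite"
Trigrams = "sit", "ite"


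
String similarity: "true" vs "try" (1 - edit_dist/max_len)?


Word 1: "true" (length 4)
Word 2: "try" (length 3)
One optimal edit sequence:
  1. keep 't'
  2. keep 'r'
  3. delete 'u'  (+1)
  4. substitute 'e' -> 'y'  (+1)
Edit distance = 2
Max length = max(4, 3) = 4
Similarity = 1 - 2/4
= 0.5000


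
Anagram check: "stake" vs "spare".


Word 1: "stake" → sorted: aekst
Word 2: "spare" → sorted: aeprs
Same letters? aekst != aeprs
Anagram = No


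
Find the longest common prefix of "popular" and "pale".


Word 1: "popular"
Word 2: "pale"
Comparing from start:
  Pos 0: 'p' == 'p'
  Pos 1: 'o' != 'a' (stop)
LCP = "p" (length 1)


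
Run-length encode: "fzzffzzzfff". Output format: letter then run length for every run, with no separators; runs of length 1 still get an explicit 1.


String: "fzzffzzzfff"
Scanning for consecutive runs:
  'f' x 1
  'z' x 2
  'f' x 2
  'z' x 3
  'f' x 3
RLE = "f1z2f2z3f3"


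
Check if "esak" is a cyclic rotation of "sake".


Word: "sake", Candidate: "esak"
Method: check if candidate is substring of word+word
"sakesake" contains "esak"? Yes
Is rotation = Yes


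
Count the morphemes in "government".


Word: "government"
Morphemes: govern + -ment
Each morpheme carries meaning
= 2 morphemes


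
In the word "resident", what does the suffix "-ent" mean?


Suffix: -ent
Example: resident (reside + -ent, with a spelling change)
Meaning = one who / that which


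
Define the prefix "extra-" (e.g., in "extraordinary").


Prefix: extra-
As in: extraordinary -> extra- + ordinary
Meaning = beyond


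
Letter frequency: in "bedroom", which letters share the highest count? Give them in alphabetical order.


Word: "bedroom"
Letter counts:
  'b': 1
  'd': 1
  'e': 1
  'm': 1
  'o': 2
  'r': 1
Maximum count = 2
Most frequent = 'o' (2 times each)


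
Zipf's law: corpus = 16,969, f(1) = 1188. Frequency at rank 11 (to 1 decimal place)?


Zipf's law: f(r) = f(1) / r
f(1) = 1188
f(11) = 1188 / 11
= 108.0 occurrences


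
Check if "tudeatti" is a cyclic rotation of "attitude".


Word: "attitude", Candidate: "tudeatti"
Method: check if candidate is substring of word+word
"attitudeattitude" contains "tudeatti"? Yes
Is rotation = Yes


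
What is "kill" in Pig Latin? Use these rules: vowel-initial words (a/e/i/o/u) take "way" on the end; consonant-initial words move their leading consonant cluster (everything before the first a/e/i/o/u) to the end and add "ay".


Word: "kill"
Starts with consonant(s) → move to end, add 'ay'
Consonant cluster: "k"
Pig Latin = "illkay"


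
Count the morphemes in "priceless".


Word: "priceless"
Morphemes: price / -less
Each morpheme carries meaning
= 2 morphemes


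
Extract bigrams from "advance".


Word: "advance" (length 7)
Number of bigrams = 7 - 2 + 1 = 6
  Position 0: "ad"
  Position 1: "dv"
  Position 2: "va"
  Position 3: "an"
  Position 4: "nc"
  Position 5: "ce"
Bigrams = "ad", "dv", "va", "an", "nc", "ce"


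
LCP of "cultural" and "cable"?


Word 1: "cultural"
Word 2: "cable"
Comparing from start:
  Pos 0: 'c' == 'c'
  Pos 1: 'u' != 'a' (stop)
LCP = "c" (length 1)


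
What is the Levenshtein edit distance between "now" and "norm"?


Word 1: "now" (length 3)
Word 2: "norm" (length 4)
One optimal edit sequence (insert/delete/substitute each cost 1):
  1. keep 'n'
  2. keep 'o'
  3. insert 'r'  (+1)
  4. substitute 'w' -> 'm'  (+1)
Total edit operations: 2
Edit distance = 2


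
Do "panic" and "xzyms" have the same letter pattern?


Pattern of "panic": [0, 1, 2, 3, 4]
Pattern of "xzyms": [0, 1, 2, 3, 4]
Patterns match
Same pattern = Yes


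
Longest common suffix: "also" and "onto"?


Word 1: "also"
Word 2: "onto"
Comparing from end:
  Pos -1: 'o' == 'o'
  Pos -2: 's' != 't' (stop)
LCS = "o" (length 1)


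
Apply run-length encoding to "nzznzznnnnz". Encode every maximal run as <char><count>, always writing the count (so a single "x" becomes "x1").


String: "nzznzznnnnz"
Scanning for consecutive runs:
  'n' x 1
  'z' x 2
  'n' x 1
  'z' x 2
  'n' x 4
  'z' x 1
RLE = "n1z2n1z2n4z1"


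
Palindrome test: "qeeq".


Word: "qeeq"
Reversed: "qeeq"
Forward == Backward? qeeq == qeeq
Palindrome = Yes


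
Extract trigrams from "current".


Word: "current" (length 7)
Number of trigrams = 7 - 3 + 1 = 5
  Position 0: "cur"
  Position 1: "urr"
  Position 2: "rre"
  Position 3: "ren"
  Position 4: "ent"
Trigrams = "cur", "urr", "rre", "ren", "ent"


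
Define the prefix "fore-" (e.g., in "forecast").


Prefix: fore-
As in: forecast -> fore- + cast
Meaning = before


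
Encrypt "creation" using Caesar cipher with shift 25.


Word: "creation"
Shift: 25
Each letter → (letter + shift) mod 26:
  'c' (2) + 25 = 1 → 'b'
  'r' (17) + 25 = 16 → 'q'
  'e' (4) + 25 = 3 → 'd'
  'a' (0) + 25 = 25 → 'z'
  't' (19) + 25 = 18 → 's'
  'i' (8) + 25 = 7 → 'h'
  'o' (14) + 25 = 13 → 'n'
  'n' (13) + 25 = 12 → 'm'
Result = "bqdzshnm"


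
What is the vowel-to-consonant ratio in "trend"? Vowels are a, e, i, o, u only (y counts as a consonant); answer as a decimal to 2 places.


Word: "trend"
Vowels (a,e,i,o,u): 1
Consonants: 4
Ratio = 1/4
= 0.25


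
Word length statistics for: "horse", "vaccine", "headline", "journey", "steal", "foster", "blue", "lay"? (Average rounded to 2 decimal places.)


Lengths: "horse"=5, "vaccine"=7, "headline"=8, "journey"=7, "steal"=5, "foster"=6, "blue"=4, "lay"=3
Sum = 45, Count = 8
Average = 45/8 = 5.63
= avg=5.63, min=3, max=8


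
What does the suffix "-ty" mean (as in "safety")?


Suffix: -ty
Example: safety = safe + -ty
Meaning = quality of


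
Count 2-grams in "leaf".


Word: "leaf" (length 4)
Number of 2-grams = length - 2 + 1 = 4 - 2 + 1
= 3


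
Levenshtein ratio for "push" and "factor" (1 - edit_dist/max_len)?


Word 1: "push" (length 4)
Word 2: "factor" (length 6)
One optimal edit sequence:
  1. insert 'f'  (+1)
  2. insert 'a'  (+1)
  3. substitute 'p' -> 'c'  (+1)
  4. substitute 'u' -> 't'  (+1)
  5. substitute 's' -> 'o'  (+1)
  6. substitute 'h' -> 'r'  (+1)
Edit distance = 6
Max length = max(4, 6) = 6
Similarity = 1 - 6/6
= 0.0000


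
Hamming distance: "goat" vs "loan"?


Comparing character by character (same length = 4):
  Pos 0: 'g' vs 'l' !=
  Pos 1: 'o' vs 'o' =
  Pos 2: 'a' vs 'a' =
  Pos 3: 't' vs 'n' !=
Hamming distance = 2


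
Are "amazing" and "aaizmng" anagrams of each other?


Word 1: "amazing" → sorted: aagimnz
Word 2: "aaizmng" → sorted: aagimnz
Same letters? aagimnz == aagimnz
Anagram = Yes


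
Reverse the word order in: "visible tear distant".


Original: "visible tear distant"
Words (1..n): visible | tear | distant
Reversed (n..1): distant | tear | visible
Result = "distant tear visible"


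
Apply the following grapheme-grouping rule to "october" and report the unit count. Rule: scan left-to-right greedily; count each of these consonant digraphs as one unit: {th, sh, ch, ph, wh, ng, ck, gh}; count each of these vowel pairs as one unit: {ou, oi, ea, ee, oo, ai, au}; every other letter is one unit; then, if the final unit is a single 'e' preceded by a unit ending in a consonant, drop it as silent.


Word: "october" (7 letters)
Left-to-right scan:
  1. 'o' (letter)
  2. 'c' (letter)
  3. 't' (letter)
  4. 'o' (letter)
  5. 'b' (letter)
  6. 'e' (letter)
  7. 'r' (letter)
Units from scan: 7
Sound units = 7 units


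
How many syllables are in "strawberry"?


Word: "strawberry"
Syllable breakdown: straw | ber | ry
Counting: 3 parts
= 3 syllables


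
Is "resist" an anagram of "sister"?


Word 1: "sister" → sorted: eirsst
Word 2: "resist" → sorted: eirsst
Same letters? eirsst == eirsst
Anagram = Yes


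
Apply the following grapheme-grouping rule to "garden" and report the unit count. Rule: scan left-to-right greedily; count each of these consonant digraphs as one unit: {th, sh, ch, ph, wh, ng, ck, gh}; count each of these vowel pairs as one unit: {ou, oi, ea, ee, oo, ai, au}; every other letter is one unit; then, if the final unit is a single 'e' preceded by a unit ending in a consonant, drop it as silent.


Word: "garden" (6 letters)
Left-to-right scan:
  (1) 'g' (letter)
  (2) 'a' (letter)
  (3) 'r' (letter)
  (4) 'd' (letter)
  (5) 'e' (letter)
  (6) 'n' (letter)
Units from scan: 6
Sound units = 6 units


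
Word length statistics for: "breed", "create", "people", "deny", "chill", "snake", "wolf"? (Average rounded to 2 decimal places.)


Lengths: "breed"=5, "create"=6, "people"=6, "deny"=4, "chill"=5, "snake"=5, "wolf"=4
Sum = 35, Count = 7
Average = 35/7 = 5.00
= avg=5.00, min=4, max=6


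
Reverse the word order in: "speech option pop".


Original: "speech option pop"
Words (1..n): speech | option | pop
Reversed (n..1): pop | option | speech
Result = "pop option speech"


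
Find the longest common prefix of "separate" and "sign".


Word 1: "separate"
Word 2: "sign"
Comparing from start:
  Pos 0: 's' == 's'
  Pos 1: 'e' != 'i' (stop)
LCP = "s" (length 1)


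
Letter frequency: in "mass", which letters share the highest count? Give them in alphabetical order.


Word: "mass"
Letter counts:
  'a': 1
  'm': 1
  's': 2
Maximum count = 2
Most frequent = 's' (2 times each)


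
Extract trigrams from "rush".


Word: "rush" (length 4)
Number of trigrams = 4 - 3 + 1 = 2
  Position 0: "rus"
  Position 1: "ush"
Trigrams = "rus", "ush"


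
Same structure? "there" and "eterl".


Pattern of "there": [0, 1, 2, 3, 2]
Pattern of "eterl": [0, 1, 0, 2, 3]
Patterns do not match
Same pattern = No


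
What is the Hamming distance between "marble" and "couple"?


Comparing character by character (same length = 6):
  Pos 0: 'm' vs 'c' !=
  Pos 1: 'a' vs 'o' !=
  Pos 2: 'r' vs 'u' !=
  Pos 3: 'b' vs 'p' !=
  Pos 4: 'l' vs 'l' =
  Pos 5: 'e' vs 'e' =
Hamming distance = 4


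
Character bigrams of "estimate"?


Word: "estimate" (length 8)
Number of bigrams = 8 - 2 + 1 = 7
  Position 0: "es"
  Position 1: "st"
  Position 2: "ti"
  Position 3: "im"
  Position 4: "ma"
  Position 5: "at"
  Position 6: "te"
Bigrams = "es", "st", "ti", "im", "ma", "at", "te"


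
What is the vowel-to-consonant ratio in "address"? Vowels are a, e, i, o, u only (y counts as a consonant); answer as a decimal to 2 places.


Word: "address"
Vowels (a,e,i,o,u): 2
Consonants: 5
Ratio = 2/5
= 0.40


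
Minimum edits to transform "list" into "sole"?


Word 1: "list" (length 4)
Word 2: "sole" (length 4)
One optimal edit sequence (insert/delete/substitute each cost 1):
  1. substitute 'l' -> 's'  (+1)
  2. substitute 'i' -> 'o'  (+1)
  3. substitute 's' -> 'l'  (+1)
  4. substitute 't' -> 'e'  (+1)
Total edit operations: 4
Edit distance = 4


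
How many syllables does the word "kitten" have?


Word: "kitten"
Syllable breakdown: kit | ten
Counting: 2 parts
= 2 syllables


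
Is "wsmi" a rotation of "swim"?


Word: "swim", Candidate: "wsmi"
Method: check if candidate is substring of word+word
"swimswim" contains "wsmi"? No
Is rotation = No


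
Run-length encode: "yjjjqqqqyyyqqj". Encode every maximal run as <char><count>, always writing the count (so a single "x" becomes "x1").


String: "yjjjqqqqyyyqqj"
Scanning for consecutive runs:
  'y' x 1
  'j' x 3
  'q' x 4
  'y' x 3
  'q' x 2
  'j' x 1
RLE = "y1j3q4y3q2j1"


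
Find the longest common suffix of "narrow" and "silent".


Word 1: "narrow"
Word 2: "silent"
Comparing from end:
  Pos -1: 'w' != 't' (stop)
LCS = "" (length 0)
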